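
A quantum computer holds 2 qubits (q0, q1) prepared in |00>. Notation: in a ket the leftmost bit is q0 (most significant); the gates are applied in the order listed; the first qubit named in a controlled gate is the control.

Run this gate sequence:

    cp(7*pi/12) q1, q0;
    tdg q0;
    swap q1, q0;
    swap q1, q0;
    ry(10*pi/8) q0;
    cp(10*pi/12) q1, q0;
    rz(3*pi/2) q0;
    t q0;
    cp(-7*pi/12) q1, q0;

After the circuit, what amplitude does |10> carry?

The amplitude on |10> is -sqrt(sqrt(2) + 2)/2.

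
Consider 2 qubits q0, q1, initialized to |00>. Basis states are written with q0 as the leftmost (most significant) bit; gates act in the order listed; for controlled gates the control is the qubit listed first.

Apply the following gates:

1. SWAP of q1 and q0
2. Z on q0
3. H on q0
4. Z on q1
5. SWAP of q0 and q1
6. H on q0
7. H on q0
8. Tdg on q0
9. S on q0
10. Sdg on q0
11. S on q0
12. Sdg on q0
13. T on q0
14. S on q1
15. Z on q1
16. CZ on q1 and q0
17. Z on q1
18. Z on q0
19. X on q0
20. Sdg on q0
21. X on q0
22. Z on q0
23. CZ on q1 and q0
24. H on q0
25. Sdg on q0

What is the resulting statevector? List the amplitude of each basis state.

The resulting statevector has amplitude -I/2 on |00>, 1/2 on |01>, -1/2 on |10>, -I/2 on |11>. Key observation: gates 8-13 undo each other exactly, leaving only the rest of the circuit to track.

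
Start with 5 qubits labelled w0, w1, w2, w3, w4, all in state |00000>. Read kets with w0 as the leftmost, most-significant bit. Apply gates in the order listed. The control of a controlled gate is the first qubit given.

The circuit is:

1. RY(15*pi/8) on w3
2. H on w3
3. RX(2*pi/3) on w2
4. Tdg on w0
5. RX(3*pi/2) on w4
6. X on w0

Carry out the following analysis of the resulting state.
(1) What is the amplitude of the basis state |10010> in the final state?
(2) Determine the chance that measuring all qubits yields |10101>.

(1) The final state's coefficient on |10010> equals sqrt(2)*sin(5*pi/16)/4.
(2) The probability of measuring |10101> is 3/16 - 3*sqrt(2 - sqrt(2))/32.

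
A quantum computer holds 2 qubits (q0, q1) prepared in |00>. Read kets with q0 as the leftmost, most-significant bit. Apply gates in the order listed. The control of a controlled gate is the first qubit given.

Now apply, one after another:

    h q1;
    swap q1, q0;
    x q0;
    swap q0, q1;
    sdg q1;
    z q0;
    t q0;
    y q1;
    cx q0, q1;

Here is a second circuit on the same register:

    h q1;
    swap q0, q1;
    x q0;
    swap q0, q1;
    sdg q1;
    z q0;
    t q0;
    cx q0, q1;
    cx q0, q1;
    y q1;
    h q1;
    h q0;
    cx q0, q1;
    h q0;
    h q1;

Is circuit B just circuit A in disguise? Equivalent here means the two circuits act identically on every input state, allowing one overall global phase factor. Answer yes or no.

No — the two circuits implement different unitaries, even allowing a global phase.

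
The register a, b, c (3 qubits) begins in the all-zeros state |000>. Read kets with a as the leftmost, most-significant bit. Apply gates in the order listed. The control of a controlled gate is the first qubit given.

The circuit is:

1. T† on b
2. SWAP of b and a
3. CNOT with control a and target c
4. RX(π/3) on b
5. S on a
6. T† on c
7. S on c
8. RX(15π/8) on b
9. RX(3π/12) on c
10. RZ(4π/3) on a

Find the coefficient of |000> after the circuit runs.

The final state's coefficient on |000> equals -sqrt(sqrt(2)/4 + 1/2)*exp(-2*I*pi/3)*sin(pi/16)/2 - sqrt(3)*sqrt(sqrt(2)/4 + 1/2)*exp(-2*I*pi/3)*cos(pi/16)/2.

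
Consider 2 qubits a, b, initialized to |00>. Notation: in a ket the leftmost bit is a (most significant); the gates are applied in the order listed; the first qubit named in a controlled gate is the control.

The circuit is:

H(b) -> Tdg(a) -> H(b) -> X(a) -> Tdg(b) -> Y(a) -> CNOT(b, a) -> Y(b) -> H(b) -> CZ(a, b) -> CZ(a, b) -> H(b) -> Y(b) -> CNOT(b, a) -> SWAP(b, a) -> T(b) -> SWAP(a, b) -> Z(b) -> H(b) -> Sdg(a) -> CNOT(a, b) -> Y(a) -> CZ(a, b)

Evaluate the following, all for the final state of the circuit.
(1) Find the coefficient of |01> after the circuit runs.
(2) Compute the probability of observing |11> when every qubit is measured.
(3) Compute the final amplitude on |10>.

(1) |01> carries amplitude 0 in the final state.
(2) A full measurement returns |11> with probability 1/2.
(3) |10> carries amplitude sqrt(2)/2 in the final state.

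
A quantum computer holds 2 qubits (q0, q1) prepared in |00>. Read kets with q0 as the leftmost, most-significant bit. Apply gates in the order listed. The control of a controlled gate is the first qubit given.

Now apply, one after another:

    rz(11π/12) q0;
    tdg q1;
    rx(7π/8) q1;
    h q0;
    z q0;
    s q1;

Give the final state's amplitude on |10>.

|10> carries amplitude sqrt(2)*exp(13*I*pi/24)*sin(pi/16)/2 in the final state.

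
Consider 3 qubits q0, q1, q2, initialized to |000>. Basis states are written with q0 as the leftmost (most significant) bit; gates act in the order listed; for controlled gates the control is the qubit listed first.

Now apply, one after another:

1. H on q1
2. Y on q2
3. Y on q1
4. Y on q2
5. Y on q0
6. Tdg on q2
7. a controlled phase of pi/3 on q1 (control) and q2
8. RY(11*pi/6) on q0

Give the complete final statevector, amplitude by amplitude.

After the circuit, the state carries amplitude 1/4 - sqrt(3)/4 on |000>, 0 on |001>, -1/4 + sqrt(3)/4 on |010>, 0 on |011>, -sqrt(3)/4 - 1/4 on |100>, 0 on |101>, 1/4 + sqrt(3)/4 on |110>, 0 on |111>.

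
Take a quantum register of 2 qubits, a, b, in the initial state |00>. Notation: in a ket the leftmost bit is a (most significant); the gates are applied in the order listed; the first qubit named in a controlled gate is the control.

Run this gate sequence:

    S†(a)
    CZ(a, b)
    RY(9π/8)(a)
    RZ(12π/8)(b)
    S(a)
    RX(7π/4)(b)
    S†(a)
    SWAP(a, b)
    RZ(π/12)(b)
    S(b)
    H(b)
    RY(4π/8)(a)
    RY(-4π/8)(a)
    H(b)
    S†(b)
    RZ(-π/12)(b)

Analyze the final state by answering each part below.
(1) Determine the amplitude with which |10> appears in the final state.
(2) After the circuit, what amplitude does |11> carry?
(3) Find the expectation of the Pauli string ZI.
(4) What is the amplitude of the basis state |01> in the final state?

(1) The amplitude on |10> is -sqrt(2 - sqrt(2))*exp(3*I*pi/4)*sin(pi/16)/2. Key observation: the block from step 9 through step 16 cancels to the identity and can be dropped.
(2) |11> carries amplitude sqrt(2 - sqrt(2))*exp(3*I*pi/4)*cos(pi/16)/2 in the final state.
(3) The expectation value of ZI is sqrt(2)/2.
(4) The amplitude on |01> is sqrt(sqrt(2) + 2)*exp(I*pi/4)*cos(pi/16)/2.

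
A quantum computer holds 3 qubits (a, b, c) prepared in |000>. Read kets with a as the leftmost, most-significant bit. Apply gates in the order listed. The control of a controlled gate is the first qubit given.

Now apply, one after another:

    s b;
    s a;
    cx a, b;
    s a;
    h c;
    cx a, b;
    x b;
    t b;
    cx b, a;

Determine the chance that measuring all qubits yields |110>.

Outcome |110> occurs with probability 1/2.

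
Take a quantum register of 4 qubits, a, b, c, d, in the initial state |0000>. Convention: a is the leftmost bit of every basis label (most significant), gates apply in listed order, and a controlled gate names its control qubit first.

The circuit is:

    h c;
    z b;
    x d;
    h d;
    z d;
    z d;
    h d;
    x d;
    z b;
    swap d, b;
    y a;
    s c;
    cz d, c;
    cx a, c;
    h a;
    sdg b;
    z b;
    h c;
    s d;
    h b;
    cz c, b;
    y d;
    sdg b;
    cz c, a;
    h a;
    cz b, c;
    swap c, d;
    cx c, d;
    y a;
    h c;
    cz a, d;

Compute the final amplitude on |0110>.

|0110> carries amplitude 0 in the final state. Key observation: gates 2-9 undo each other exactly, leaving only the rest of the circuit to track.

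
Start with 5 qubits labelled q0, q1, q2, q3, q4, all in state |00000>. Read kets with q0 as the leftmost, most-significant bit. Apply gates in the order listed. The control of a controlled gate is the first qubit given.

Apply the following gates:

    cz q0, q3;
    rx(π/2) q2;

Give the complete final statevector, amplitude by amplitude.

After the circuit, the state carries amplitude sqrt(2)/2 on |00000>, -sqrt(2)*I/2 on |00100>, and 0 on every other basis state.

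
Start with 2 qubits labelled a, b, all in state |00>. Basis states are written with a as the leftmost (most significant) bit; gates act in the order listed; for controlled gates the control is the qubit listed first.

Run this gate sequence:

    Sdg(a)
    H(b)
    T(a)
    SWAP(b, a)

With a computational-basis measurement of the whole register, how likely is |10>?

A full measurement returns |10> with probability 1/2.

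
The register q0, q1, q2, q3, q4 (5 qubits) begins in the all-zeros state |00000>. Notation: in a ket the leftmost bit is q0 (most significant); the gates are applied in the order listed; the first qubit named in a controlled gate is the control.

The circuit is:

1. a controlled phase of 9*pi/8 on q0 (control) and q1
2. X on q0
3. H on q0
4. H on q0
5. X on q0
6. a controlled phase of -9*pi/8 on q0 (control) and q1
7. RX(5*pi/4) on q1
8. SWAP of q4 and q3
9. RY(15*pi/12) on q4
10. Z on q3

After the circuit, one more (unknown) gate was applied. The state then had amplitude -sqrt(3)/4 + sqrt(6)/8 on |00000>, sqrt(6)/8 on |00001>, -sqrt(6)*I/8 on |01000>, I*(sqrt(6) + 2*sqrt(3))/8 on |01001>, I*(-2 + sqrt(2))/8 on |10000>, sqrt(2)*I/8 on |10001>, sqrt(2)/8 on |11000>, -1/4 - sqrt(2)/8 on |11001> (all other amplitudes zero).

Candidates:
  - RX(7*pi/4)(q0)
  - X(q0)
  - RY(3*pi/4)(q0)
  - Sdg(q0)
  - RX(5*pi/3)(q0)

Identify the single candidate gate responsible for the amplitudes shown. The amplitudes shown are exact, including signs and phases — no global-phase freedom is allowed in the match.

The unique candidate consistent with the amplitudes is RX(5*pi/3)(q0).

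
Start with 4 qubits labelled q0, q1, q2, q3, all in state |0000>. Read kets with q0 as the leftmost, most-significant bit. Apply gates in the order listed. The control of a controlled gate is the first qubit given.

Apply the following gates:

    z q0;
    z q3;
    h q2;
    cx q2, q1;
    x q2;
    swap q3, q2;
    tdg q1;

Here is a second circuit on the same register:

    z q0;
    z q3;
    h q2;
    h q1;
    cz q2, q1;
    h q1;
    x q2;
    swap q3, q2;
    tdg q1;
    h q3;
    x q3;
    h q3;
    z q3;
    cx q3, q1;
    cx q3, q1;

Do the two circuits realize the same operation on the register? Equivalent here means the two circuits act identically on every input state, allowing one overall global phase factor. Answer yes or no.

Yes — the two circuits implement the same unitary up to a global phase.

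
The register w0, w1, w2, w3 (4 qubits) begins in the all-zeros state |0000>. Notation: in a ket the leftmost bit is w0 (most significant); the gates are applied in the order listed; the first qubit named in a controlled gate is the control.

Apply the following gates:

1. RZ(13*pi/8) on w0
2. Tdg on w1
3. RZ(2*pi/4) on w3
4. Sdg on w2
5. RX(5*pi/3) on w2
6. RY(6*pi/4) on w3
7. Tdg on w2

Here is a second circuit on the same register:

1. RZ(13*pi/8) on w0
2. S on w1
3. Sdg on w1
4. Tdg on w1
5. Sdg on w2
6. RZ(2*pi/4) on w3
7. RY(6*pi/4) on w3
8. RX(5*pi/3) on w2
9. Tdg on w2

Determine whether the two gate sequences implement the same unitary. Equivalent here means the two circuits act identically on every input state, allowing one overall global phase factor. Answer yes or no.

Yes, they are equivalent — the unitaries differ by at most a global phase.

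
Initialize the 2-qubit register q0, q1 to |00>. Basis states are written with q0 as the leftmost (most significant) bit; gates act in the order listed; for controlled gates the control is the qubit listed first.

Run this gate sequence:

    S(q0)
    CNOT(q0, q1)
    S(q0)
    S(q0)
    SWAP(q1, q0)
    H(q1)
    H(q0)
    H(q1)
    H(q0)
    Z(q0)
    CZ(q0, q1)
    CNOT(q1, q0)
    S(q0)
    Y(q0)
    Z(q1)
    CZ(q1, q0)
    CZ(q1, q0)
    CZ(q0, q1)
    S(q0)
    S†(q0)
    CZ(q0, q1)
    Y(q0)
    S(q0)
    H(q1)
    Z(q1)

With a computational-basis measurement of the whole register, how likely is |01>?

A full measurement returns |01> with probability 1/2.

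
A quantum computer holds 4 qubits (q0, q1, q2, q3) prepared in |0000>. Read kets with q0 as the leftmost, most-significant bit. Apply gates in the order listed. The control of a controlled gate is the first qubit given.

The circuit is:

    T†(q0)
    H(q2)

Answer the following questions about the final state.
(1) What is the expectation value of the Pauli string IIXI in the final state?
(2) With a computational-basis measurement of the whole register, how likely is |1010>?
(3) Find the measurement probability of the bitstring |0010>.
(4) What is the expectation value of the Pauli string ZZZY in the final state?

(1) The observable IIXI averages to 1.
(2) A full measurement returns |1010> with probability 0.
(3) The probability of measuring |0010> is 1/2.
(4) In the final state, ZZZY has expectation 0.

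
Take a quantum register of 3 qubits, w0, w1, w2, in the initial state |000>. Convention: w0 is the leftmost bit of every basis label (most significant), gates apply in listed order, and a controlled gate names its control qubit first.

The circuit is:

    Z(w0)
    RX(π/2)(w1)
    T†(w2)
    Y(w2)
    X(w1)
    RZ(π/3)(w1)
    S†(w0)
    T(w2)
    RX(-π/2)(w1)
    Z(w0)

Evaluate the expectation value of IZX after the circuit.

In the final state, IZX has expectation 0.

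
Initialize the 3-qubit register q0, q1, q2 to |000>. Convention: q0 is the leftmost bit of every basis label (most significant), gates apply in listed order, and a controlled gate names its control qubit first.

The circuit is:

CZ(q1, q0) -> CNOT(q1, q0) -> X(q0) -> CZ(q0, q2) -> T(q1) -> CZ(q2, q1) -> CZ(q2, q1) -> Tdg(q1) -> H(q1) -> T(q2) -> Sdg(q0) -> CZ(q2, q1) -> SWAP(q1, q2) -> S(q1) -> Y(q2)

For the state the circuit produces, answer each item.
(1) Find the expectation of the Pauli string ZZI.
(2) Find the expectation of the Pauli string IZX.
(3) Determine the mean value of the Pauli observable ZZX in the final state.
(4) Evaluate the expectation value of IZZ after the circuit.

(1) In the final state, ZZI has expectation -1.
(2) The expectation value of IZX is -1.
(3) The observable ZZX averages to 1.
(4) The observable IZZ averages to 0.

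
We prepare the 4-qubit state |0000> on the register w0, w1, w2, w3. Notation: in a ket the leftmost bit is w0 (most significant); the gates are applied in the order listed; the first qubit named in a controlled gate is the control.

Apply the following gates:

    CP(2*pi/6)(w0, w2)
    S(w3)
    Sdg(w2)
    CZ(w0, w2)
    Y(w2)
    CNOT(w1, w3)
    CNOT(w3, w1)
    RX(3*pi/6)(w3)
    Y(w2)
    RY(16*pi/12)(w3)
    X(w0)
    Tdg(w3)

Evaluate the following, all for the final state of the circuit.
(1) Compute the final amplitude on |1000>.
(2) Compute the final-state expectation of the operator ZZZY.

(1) The final state's coefficient on |1000> equals -sqrt(2)/4 + sqrt(6)*I/4.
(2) The observable ZZZY averages to sqrt(2)/2.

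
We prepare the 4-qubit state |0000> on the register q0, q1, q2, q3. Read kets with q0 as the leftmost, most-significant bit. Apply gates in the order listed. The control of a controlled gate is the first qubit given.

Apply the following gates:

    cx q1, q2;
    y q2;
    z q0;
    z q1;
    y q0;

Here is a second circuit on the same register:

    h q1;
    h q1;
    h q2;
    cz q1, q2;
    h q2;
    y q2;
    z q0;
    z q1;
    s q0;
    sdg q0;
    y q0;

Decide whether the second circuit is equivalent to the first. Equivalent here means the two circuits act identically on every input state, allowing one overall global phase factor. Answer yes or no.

Yes: on every input state the two circuits agree up to one overall phase factor.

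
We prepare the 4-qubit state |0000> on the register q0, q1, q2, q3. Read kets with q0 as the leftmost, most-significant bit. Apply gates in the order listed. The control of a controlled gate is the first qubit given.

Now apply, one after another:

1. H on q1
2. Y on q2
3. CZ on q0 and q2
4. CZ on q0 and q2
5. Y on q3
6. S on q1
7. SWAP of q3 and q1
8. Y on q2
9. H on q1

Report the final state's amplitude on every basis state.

After the circuit, the state carries amplitude I/2 on |0000>, -1/2 on |0001>, -I/2 on |0100>, 1/2 on |0101>, and 0 on every other basis state.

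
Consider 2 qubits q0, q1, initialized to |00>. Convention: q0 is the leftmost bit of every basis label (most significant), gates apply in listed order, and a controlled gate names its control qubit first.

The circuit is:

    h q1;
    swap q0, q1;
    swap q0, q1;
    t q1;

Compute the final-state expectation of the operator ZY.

In the final state, ZY has expectation sqrt(2)/2. Key observation: steps 2-3 multiply out to the identity, so the circuit reduces to the remaining gates.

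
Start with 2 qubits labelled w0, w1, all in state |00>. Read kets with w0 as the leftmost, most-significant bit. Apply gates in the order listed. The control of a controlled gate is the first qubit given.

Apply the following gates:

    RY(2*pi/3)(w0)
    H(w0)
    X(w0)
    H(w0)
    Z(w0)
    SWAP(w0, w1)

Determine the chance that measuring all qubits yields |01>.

Outcome |01> occurs with probability 3/4.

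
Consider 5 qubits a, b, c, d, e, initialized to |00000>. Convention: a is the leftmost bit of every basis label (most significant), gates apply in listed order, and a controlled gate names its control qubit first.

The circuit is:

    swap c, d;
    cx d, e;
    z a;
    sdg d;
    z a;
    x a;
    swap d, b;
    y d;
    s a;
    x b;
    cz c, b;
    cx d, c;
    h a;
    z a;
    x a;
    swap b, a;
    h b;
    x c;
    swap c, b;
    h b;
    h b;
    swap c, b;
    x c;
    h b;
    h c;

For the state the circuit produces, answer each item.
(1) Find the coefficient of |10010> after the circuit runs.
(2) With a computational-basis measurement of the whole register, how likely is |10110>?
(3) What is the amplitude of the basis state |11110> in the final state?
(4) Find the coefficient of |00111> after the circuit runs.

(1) The amplitude on |10010> is -1/2. Key observation: the block from step 17 through step 24 cancels to the identity and can be dropped.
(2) Outcome |10110> occurs with probability 1/4.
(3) The final state's coefficient on |11110> equals 1/2.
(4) The amplitude on |00111> is 0.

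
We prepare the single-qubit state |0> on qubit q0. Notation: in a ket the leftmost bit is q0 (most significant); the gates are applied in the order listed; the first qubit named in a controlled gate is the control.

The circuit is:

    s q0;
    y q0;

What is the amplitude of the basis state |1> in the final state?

The amplitude on |1> is I.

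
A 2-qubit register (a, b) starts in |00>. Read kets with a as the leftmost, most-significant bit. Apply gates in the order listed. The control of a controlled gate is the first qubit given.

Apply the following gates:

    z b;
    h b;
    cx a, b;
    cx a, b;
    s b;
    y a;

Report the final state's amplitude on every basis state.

The resulting statevector has amplitude 0 on |00>, 0 on |01>, sqrt(2)*I/2 on |10>, -sqrt(2)/2 on |11>. Key observation: the block from step 3 through step 4 cancels to the identity and can be dropped.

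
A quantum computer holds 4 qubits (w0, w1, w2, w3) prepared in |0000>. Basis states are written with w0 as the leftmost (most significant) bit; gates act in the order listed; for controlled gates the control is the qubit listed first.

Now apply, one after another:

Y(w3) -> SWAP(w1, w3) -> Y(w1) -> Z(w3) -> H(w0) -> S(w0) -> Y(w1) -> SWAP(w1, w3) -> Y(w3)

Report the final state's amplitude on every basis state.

The final amplitudes are sqrt(2)/2 on |0000>, sqrt(2)*I/2 on |1000>, and 0 on every other basis state.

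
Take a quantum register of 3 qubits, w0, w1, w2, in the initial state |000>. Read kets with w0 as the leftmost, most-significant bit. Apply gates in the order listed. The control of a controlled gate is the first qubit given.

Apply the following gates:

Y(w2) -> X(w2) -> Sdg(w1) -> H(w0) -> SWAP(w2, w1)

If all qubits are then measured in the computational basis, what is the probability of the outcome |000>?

Outcome |000> occurs with probability 1/2.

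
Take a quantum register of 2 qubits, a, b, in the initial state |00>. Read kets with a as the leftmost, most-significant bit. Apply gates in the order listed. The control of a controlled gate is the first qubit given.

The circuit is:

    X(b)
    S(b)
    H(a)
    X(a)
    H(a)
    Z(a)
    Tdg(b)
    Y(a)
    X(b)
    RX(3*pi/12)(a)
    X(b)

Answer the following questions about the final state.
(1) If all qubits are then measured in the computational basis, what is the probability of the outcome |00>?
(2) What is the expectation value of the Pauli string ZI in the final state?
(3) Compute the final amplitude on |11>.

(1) A full measurement returns |00> with probability 0.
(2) The observable ZI averages to -sqrt(2)/2.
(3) The final state's coefficient on |11> equals sqrt(sqrt(2) + 2)*exp(3*I*pi/4)/2.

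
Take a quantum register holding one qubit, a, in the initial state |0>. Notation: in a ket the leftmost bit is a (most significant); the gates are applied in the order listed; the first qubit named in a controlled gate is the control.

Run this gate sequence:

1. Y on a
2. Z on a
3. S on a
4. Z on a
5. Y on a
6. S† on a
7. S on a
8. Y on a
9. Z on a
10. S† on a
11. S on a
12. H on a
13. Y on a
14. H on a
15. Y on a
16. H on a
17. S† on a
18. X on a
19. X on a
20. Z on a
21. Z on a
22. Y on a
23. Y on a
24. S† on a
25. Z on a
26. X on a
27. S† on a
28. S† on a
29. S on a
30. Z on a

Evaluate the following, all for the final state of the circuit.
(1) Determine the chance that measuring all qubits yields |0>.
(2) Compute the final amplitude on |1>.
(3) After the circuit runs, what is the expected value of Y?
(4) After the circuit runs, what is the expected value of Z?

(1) Outcome |0> occurs with probability 1/2. Key observation: the block from step 3 through step 10 cancels to the identity and can be dropped.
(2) The amplitude on |1> is -sqrt(2)*I/2.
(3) In the final state, Y has expectation -1.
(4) In the final state, Z has expectation 0.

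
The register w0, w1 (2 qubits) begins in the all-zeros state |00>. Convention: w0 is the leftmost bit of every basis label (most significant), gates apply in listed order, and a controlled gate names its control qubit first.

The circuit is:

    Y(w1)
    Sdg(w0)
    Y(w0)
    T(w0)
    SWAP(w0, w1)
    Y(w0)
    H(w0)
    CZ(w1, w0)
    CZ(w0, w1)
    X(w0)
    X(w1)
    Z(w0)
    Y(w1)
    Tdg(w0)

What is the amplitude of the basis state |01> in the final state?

The amplitude on |01> is -sqrt(2)*exp(I*pi/4)/2.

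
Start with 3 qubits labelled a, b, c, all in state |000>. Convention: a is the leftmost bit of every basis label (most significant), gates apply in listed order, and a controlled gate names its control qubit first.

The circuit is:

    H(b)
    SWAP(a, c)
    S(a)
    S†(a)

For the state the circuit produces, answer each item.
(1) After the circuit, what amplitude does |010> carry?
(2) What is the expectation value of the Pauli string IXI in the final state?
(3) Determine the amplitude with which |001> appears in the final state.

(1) The amplitude on |010> is sqrt(2)/2. Key observation: the block from step 3 through step 4 cancels to the identity and can be dropped.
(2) In the final state, IXI has expectation 1.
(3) The amplitude on |001> is 0.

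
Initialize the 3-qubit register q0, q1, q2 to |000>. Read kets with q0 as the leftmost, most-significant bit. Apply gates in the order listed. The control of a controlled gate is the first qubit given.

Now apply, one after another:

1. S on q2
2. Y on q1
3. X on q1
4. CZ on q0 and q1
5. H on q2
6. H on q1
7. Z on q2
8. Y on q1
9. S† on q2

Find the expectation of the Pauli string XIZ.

The expectation value of XIZ is 0.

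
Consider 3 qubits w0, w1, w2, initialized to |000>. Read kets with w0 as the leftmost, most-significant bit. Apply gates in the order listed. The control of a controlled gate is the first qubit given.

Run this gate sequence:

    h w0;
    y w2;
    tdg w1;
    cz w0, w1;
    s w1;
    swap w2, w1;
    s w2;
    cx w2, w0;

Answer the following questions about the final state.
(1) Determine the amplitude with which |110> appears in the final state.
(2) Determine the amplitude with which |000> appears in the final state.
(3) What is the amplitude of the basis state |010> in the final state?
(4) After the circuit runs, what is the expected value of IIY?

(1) The amplitude on |110> is sqrt(2)*I/2.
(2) The amplitude on |000> is 0.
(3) The amplitude on |010> is sqrt(2)*I/2.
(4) The expectation value of IIY is 0.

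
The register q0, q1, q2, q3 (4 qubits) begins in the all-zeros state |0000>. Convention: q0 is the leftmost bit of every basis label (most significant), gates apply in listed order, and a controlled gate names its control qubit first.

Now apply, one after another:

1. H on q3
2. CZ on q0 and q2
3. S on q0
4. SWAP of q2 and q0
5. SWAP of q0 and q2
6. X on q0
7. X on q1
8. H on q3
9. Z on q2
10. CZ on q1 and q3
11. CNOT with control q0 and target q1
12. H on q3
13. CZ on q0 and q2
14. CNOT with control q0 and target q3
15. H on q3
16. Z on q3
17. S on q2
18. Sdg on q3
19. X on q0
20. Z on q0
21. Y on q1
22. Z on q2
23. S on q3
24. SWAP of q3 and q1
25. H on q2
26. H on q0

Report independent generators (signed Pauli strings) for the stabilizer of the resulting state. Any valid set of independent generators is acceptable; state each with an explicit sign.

One valid set of independent stabilizer generators is +XIII, +IIXI, +IZII, -IIIZ (any independent generating set of the same group is equally correct).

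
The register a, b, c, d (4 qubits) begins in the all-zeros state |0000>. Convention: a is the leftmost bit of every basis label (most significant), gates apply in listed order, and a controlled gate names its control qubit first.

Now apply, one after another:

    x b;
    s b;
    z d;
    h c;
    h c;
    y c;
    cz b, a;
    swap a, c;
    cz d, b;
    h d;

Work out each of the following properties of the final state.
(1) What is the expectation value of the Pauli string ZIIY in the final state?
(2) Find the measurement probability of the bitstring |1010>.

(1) In the final state, ZIIY has expectation 0.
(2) A full measurement returns |1010> with probability 0.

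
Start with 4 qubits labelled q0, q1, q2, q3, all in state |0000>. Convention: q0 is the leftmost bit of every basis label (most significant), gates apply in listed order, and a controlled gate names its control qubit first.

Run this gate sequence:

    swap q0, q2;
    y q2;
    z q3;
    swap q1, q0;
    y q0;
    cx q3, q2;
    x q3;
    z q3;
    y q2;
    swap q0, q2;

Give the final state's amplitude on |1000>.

|1000> carries amplitude 0 in the final state.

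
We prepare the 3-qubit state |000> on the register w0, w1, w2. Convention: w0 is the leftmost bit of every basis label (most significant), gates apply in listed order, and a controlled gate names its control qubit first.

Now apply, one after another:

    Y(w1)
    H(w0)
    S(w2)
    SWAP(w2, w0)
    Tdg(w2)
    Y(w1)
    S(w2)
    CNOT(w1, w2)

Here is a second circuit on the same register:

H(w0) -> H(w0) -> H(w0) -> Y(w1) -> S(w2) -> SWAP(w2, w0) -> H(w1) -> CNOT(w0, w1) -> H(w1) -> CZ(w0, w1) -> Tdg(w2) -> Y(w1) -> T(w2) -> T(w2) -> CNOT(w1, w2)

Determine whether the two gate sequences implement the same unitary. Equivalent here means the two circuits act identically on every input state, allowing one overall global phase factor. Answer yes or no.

Yes: on every input state the two circuits agree up to one overall phase factor.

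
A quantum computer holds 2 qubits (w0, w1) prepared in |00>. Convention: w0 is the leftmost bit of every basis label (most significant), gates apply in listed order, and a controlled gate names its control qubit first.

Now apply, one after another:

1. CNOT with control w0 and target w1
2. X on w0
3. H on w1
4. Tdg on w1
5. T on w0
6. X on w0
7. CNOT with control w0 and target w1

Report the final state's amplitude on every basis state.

The resulting statevector has amplitude sqrt(2)*exp(I*pi/4)/2 on |00>, sqrt(2)/2 on |01>, 0 on |10>, 0 on |11>.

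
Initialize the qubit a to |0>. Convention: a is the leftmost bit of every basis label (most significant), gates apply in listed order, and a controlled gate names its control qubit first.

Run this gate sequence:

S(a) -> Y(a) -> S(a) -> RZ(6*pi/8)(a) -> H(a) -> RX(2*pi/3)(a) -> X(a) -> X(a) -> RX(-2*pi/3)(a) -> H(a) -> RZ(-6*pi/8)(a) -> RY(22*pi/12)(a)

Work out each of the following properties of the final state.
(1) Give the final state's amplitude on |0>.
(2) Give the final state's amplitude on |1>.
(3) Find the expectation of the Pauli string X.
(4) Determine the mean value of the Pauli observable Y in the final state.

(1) |0> carries amplitude -sqrt(2)/4 + sqrt(6)/4 in the final state.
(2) |1> carries amplitude sqrt(2)/4 + sqrt(6)/4 in the final state.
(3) The observable X averages to 1/2.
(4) In the final state, Y has expectation 0.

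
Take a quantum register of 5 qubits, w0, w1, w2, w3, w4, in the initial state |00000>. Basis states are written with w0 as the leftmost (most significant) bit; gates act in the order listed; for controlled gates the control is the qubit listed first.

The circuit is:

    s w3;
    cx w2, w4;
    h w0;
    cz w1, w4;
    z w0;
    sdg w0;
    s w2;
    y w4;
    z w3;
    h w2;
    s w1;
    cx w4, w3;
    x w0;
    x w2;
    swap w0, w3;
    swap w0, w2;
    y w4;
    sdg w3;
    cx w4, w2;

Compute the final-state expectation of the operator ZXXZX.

In the final state, ZXXZX has expectation 0.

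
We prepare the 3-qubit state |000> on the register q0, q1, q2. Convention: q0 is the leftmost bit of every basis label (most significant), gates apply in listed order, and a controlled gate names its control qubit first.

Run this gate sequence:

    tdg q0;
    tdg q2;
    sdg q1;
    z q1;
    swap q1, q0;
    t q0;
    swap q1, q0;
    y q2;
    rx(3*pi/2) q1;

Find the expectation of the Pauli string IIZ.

In the final state, IIZ has expectation -1.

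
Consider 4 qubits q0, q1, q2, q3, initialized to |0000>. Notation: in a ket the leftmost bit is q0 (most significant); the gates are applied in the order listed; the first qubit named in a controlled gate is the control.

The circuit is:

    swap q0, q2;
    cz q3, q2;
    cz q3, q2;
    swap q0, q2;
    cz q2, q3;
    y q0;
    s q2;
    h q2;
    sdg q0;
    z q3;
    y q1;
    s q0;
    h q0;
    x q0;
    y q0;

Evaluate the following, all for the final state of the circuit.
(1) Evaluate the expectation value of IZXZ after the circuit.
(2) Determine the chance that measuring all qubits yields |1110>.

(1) The observable IZXZ averages to -1. Key observation: gates 1-4 undo each other exactly, leaving only the rest of the circuit to track.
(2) The probability of measuring |1110> is 1/4.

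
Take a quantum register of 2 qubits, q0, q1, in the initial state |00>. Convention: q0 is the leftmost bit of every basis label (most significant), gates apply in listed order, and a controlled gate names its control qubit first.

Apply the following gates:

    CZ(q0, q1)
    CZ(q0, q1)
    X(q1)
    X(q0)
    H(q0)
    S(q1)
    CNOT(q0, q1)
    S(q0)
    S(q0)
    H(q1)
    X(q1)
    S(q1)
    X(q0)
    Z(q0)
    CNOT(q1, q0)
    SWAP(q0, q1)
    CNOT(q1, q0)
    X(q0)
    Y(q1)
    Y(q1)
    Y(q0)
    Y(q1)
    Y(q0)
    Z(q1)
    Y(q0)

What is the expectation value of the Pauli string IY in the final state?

In the final state, IY has expectation -1.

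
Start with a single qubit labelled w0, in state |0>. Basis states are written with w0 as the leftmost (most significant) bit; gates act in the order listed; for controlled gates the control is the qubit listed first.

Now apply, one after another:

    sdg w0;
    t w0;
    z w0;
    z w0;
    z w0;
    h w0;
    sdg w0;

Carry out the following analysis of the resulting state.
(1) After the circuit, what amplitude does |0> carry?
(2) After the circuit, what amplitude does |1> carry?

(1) The amplitude on |0> is sqrt(2)/2.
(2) The final state's coefficient on |1> equals -sqrt(2)*I/2.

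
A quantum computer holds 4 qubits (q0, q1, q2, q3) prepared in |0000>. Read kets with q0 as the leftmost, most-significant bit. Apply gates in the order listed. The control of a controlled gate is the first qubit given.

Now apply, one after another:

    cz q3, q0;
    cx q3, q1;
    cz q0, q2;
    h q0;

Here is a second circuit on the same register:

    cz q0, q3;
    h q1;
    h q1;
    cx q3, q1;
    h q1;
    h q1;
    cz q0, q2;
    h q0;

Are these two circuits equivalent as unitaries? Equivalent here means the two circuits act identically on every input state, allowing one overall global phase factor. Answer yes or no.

Yes: on every input state the two circuits agree up to one overall phase factor.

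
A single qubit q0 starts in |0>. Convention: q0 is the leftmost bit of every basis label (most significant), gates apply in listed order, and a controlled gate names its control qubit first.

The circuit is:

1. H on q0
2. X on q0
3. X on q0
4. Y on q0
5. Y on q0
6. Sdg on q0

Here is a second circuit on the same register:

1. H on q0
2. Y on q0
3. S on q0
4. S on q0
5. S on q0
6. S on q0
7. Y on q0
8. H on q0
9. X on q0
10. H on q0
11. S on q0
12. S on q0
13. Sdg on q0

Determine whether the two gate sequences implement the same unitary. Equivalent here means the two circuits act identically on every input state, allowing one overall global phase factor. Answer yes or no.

Yes, they are equivalent — the unitaries differ by at most a global phase.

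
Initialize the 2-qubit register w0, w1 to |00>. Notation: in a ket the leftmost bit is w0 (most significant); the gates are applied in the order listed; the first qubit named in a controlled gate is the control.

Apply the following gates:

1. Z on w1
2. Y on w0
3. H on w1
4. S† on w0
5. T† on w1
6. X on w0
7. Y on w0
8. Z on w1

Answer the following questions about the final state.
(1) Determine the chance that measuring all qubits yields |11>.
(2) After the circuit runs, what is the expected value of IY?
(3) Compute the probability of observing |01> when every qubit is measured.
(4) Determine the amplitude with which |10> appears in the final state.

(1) The probability of measuring |11> is 1/2.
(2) The expectation value of IY is sqrt(2)/2.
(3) A full measurement returns |01> with probability 0.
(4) The final state's coefficient on |10> equals sqrt(2)*I/2.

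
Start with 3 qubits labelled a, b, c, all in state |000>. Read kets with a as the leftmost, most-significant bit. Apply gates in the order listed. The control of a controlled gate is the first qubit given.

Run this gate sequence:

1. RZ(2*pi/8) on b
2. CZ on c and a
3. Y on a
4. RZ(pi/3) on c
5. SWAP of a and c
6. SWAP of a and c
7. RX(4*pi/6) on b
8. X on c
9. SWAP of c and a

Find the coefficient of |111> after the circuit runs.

The amplitude on |111> is -sqrt(3)*exp(17*I*pi/24)/2.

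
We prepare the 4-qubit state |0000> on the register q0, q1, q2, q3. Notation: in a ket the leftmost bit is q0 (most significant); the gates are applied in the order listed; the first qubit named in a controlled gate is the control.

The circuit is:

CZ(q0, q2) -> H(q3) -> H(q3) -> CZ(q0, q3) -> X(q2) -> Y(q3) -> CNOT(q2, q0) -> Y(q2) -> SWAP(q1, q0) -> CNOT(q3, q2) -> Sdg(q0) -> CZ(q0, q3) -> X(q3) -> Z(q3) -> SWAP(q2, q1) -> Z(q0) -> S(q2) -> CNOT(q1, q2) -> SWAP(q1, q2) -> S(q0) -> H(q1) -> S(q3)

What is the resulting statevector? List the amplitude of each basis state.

The resulting statevector has amplitude sqrt(2)*I/2 on |0010>, sqrt(2)*I/2 on |0110>, and 0 on every other basis state.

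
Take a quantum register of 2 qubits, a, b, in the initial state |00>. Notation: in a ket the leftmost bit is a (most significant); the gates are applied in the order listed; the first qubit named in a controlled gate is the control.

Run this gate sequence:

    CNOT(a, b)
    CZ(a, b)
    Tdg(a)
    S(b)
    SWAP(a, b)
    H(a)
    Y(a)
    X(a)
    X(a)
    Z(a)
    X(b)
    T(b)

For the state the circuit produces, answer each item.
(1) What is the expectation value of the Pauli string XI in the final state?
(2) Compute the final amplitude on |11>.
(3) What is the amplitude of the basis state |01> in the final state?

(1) The expectation value of XI is 1.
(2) The final state's coefficient on |11> equals -sqrt(2)*exp(3*I*pi/4)/2.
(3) The final state's coefficient on |01> equals -sqrt(2)*exp(3*I*pi/4)/2.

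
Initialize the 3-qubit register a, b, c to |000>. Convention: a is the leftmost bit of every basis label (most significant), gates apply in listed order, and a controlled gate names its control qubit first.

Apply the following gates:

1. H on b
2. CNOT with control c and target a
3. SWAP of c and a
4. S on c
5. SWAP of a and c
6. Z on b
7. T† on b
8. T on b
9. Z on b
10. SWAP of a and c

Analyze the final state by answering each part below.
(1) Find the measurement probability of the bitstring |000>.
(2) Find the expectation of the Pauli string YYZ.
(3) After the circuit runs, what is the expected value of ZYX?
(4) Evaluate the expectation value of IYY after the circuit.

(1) Outcome |000> occurs with probability 1/2. Key observation: steps 5-10 multiply out to the identity, so the circuit reduces to the remaining gates.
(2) In the final state, YYZ has expectation 0.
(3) In the final state, ZYX has expectation 0.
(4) The observable IYY averages to 0.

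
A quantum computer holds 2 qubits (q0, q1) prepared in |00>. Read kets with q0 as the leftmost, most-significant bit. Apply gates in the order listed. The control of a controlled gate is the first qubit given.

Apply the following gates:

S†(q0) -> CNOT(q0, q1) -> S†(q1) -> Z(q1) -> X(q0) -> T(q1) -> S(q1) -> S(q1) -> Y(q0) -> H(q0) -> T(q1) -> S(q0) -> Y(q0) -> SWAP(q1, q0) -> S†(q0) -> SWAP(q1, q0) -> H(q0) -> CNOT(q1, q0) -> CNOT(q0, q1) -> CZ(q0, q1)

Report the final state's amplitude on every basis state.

The resulting statevector has amplitude 1/2 - I/2 on |00>, 0 on |01>, 0 on |10>, 1/2 + I/2 on |11>.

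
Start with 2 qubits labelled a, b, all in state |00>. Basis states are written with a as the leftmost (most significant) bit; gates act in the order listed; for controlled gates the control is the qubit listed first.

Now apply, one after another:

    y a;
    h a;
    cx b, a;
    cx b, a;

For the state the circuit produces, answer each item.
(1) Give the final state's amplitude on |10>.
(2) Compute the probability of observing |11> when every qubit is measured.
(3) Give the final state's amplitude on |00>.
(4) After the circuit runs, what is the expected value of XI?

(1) The amplitude on |10> is -sqrt(2)*I/2. Key observation: gates 3-4 undo each other exactly, leaving only the rest of the circuit to track.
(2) The probability of measuring |11> is 0.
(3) The final state's coefficient on |00> equals sqrt(2)*I/2.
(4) In the final state, XI has expectation -1.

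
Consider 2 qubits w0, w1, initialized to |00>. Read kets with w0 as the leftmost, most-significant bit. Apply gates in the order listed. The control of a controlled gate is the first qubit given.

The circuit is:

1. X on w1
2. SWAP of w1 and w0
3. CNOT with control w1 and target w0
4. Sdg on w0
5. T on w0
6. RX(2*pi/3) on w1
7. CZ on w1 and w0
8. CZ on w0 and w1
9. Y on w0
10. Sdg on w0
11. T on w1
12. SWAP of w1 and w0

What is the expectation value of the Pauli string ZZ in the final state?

The expectation value of ZZ is -1/2.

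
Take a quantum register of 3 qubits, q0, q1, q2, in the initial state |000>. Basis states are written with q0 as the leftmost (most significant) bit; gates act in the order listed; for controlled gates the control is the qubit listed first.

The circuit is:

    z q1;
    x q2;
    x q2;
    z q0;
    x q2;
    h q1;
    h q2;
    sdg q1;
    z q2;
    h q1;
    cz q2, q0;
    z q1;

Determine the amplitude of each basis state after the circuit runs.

The final amplitudes are sqrt(2)*(1 - I)/4 on |000>, sqrt(2)*(1 - I)/4 on |001>, sqrt(2)*(-1 - I)/4 on |010>, sqrt(2)*(-1 - I)/4 on |011>, 0 on |100>, 0 on |101>, 0 on |110>, 0 on |111>.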